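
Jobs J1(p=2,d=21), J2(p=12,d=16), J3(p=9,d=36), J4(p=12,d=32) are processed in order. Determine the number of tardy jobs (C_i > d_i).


Completion vs due date:
  J1: C=2, d=21 → on time
  J2: C=14, d=16 → on time
  J3: C=23, d=36 → on time
  J4: C=35, d=32 → TARDY
Tardy jobs: J4
Count = 1


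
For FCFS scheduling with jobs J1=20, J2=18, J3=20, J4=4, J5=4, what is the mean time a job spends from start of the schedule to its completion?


Completion times:
  J1: completes at 20
  J2: completes at 38
  J3: completes at 58
  J4: completes at 62
  J5: completes at 66
Sum = 244
Average = 244/5
= 48.80


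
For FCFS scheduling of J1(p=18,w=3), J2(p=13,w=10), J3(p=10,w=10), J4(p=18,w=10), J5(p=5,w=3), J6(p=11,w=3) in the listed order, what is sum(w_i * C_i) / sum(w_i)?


Completion times:
  J1: C=18, w×C=3×18=54
  J2: C=31, w×C=10×31=310
  J3: C=41, w×C=10×41=410
  J4: C=59, w×C=10×59=590
  J5: C=64, w×C=3×64=192
  J6: C=75, w×C=3×75=225
Sum w×C = 1781
Sum w = 39
Weighted avg = 1781/39
= 45.67


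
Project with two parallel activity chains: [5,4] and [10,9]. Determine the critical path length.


Path A: 5 + 4 = 9
Path B: 10 + 9 = 19
Critical path = longest = max(9, 19)
= 19 (Path B)


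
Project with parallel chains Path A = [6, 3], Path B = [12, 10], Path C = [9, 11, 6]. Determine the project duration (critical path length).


Path A: 6 + 3 = 9
Path B: 12 + 10 = 22
Path C: 9 + 11 + 6 = 26
Critical path = longest = max(9, 22, 26)
= 26 (Path C)


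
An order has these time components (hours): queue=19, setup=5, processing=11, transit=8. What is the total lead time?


Lead time = queue + setup + processing + transit
= 19 + 5 + 11 + 8
= 43 hours


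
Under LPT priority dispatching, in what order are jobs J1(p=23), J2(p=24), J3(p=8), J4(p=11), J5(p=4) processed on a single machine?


LPT: sort by longest processing time first
  J2: p=24
  J1: p=23
  J4: p=11
  J3: p=8
  J5: p=4
Order: J2 → J1 → J4 → J3 → J5


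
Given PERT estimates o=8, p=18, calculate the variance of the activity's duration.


σ² = ((p - o) / 6)² = (p - o)² / 36
= (18 - 8)² / 36
= 10² / 36
= 100 / 36
= 2.7778


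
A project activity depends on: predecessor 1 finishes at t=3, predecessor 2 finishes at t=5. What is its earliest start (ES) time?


ES = max of all predecessor completion times
Predecessors: [3, 5]
ES = max(3, 5)
= 5


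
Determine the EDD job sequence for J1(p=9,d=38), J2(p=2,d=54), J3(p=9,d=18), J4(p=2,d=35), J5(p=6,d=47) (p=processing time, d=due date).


EDD: sort by earliest due date
  J3: d=18, p=9
  J4: d=35, p=2
  J1: d=38, p=9
  J5: d=47, p=6
  J2: d=54, p=2
Order: J3 → J4 → J1 → J5 → J2


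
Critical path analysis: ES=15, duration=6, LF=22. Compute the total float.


EF = ES + duration = 15 + 6 = 21
LS = LF - duration = 22 - 6 = 16
Total Float = LF - EF = 22 - 21
(or LS - ES = 16 - 15)
= 1


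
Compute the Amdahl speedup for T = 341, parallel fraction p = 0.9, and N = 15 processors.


Amdahl's law: T_p = T × ((1-p) + p/N)
= 341 × ((1-0.9) + 0.9/15)
= 341 × (0.10 + 0.0600)
= 341 × 0.1600
= 54.56
Speedup = 341/54.56
= 6.25×


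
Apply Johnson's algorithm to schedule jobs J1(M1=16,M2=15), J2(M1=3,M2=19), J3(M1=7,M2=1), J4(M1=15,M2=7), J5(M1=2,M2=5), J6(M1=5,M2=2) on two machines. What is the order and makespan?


Johnson's rule:
Group 1 (M1≤M2, sort by M1): ['J5', 'J2']
Group 2 (M1>M2, sort desc M2): ['J1', 'J4', 'J6', 'J3']
Sequence: J5 → J2 → J1 → J4 → J6 → J3
Makespan calculation:
  J5: M1 done=2, M2 done=7
  J2: M1 done=5, M2 done=26
  J1: M1 done=21, M2 done=41
  J4: M1 done=36, M2 done=48
  J6: M1 done=41, M2 done=50
  J3: M1 done=48, M2 done=51
= Sequence: J5 → J2 → J1 → J4 → J6 → J3, Makespan: 51


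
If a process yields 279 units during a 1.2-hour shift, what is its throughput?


Throughput = units / time
= 279 / 1.2
= 232.5 units/hour


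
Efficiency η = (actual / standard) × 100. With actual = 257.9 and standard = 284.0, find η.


Efficiency = (actual / standard) × 100
= (257.9 / 284.0) × 100
= 90.8%


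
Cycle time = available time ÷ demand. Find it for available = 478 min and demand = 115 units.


Cycle time = available time / demand
= 478 / 115
= 4.16 min/unit


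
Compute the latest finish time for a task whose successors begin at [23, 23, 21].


LF = min of all successor start times
Successors start at: [23, 23, 21]
LF = min(23, 23, 21)
= 21


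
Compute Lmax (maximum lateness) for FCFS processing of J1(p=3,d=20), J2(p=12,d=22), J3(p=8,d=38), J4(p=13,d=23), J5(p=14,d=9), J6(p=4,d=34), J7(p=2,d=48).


Lateness per job (L = C - d):
  J1: C=3, d=20, L=-17
  J2: C=15, d=22, L=-7
  J3: C=23, d=38, L=-15
  J4: C=36, d=23, L=13
  J5: C=50, d=9, L=41
  J6: C=54, d=34, L=20
  J7: C=56, d=48, L=8
Lmax = max(-17, -7, -15, 13, 41, 20, 8)
= 41


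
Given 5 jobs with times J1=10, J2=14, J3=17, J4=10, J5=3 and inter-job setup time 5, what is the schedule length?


Makespan = Σ processing + (n-1) × setup
= (10 + 14 + 17 + 10 + 3) + (5-1)×5
= 54 + 20
= 74 time units


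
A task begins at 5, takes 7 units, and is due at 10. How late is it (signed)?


Completion = 5 + 7 = 12
Lateness = C - d = 12 - 10
= 2


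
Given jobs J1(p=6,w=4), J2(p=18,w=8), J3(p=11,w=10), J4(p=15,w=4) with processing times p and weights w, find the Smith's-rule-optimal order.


WSPT (Smith's rule): sort by p/w ascending
  J3: p/w = 11/10 = 1.100
  J1: p/w = 6/4 = 1.500
  J2: p/w = 18/8 = 2.250
  J4: p/w = 15/4 = 3.750
Order: J3 → J1 → J2 → J4


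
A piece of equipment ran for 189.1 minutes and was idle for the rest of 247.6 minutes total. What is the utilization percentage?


Utilization = busy / total × 100
= 189.1 / 247.6 × 100
= 76.4%


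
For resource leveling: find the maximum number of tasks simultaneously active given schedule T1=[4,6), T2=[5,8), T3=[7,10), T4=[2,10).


Check each time point for overlaps:
  t=5: 3 tasks active (T1, T2, T4)
Max concurrent = 3


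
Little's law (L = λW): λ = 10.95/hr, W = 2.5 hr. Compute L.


Little's law: L = λ × W
= 10.95 × 2.5
= 27.38


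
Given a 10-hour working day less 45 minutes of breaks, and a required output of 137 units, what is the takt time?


Available = 10×60 - 45 = 555 min
Takt time = 555 / 137
= 4.05 min/unit


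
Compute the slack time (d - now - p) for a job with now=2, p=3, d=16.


Slack = due - current_time - processing
= 16 - 2 - 3
= 11


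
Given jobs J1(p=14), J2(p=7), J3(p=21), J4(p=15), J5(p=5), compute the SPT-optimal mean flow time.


SPT order: J5 → J2 → J1 → J4 → J3
Completion times:
  J5: C=5
  J2: C=12
  J1: C=26
  J4: C=41
  J3: C=62
Sum = 146, n = 5
Mean flow = 146/5
= 29.20


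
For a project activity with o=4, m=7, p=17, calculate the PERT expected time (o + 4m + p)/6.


te = (o + 4m + p) / 6
= (4 + 4×7 + 17) / 6
= (4 + 28 + 17) / 6
= 49 / 6
= 8.17


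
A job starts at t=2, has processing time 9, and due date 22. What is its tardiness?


Completion = start + processing = 2 + 9 = 11
Tardiness = max(0, C - d) = max(0, 11 - 22)
= max(0, -11)
= 0


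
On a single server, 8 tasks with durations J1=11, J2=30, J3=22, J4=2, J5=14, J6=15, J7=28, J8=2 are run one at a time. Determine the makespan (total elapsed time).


Sequential makespan: sum all processing times
= 11 + 30 + 22 + 2 + 14 + 15 + 28 + 2
= 124 time units


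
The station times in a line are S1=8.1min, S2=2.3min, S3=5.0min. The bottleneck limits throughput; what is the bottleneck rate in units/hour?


Bottleneck = longest station time
Station times: [8.1, 2.3, 5.0]
Max = 8.1 min
Rate = 60 / 8.1
= 7.41 units/hour (bottleneck: 8.1min)


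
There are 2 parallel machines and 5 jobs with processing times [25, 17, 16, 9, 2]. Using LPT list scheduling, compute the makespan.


Jobs (LPT sorted): [25, 17, 16, 9, 2]
Machines: 2
  J=25 → Machine 1 (load: 0+25=25)
  J=17 → Machine 2 (load: 0+17=17)
  J=16 → Machine 2 (load: 17+16=33)
  J=9 → Machine 1 (load: 25+9=34)
  J=2 → Machine 2 (load: 33+2=35)
Machine loads: [34, 35]
Makespan = max = 35 time units


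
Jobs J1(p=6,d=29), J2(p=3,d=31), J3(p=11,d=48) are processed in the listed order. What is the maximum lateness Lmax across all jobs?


Lateness per job (L = C - d):
  J1: C=6, d=29, L=-23
  J2: C=9, d=31, L=-22
  J3: C=20, d=48, L=-28
Lmax = max(-23, -22, -28)
= -22


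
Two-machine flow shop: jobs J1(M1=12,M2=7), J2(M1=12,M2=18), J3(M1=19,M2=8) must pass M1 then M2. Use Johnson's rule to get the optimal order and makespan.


Johnson's rule:
Group 1 (M1≤M2, sort by M1): ['J2']
Group 2 (M1>M2, sort desc M2): ['J3', 'J1']
Sequence: J2 → J3 → J1
Makespan calculation:
  J2: M1 done=12, M2 done=30
  J3: M1 done=31, M2 done=39
  J1: M1 done=43, M2 done=50
= Sequence: J2 → J3 → J1, Makespan: 50


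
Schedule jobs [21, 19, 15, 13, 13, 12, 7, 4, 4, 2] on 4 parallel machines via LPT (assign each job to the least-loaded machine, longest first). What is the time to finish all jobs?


Jobs (LPT sorted): [21, 19, 15, 13, 13, 12, 7, 4, 4, 2]
Machines: 4
  J=21 → Machine 1 (load: 0+21=21)
  J=19 → Machine 2 (load: 0+19=19)
  J=15 → Machine 3 (load: 0+15=15)
  J=13 → Machine 4 (load: 0+13=13)
  J=13 → Machine 4 (load: 13+13=26)
  J=12 → Machine 3 (load: 15+12=27)
  J=7 → Machine 2 (load: 19+7=26)
  J=4 → Machine 1 (load: 21+4=25)
  J=4 → Machine 1 (load: 25+4=29)
  J=2 → Machine 2 (load: 26+2=28)
Machine loads: [29, 28, 27, 26]
Makespan = max = 29 time units


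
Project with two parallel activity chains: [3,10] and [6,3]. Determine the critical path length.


Path A: 3 + 10 = 13
Path B: 6 + 3 = 9
Critical path = longest = max(13, 9)
= 13 (Path A)


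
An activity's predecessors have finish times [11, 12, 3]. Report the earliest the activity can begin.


ES = max of all predecessor completion times
Predecessors: [11, 12, 3]
ES = max(11, 12, 3)
= 12


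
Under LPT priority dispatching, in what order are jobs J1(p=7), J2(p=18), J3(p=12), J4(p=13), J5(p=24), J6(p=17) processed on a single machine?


LPT: sort by longest processing time first
  J5: p=24
  J2: p=18
  J6: p=17
  J4: p=13
  J3: p=12
  J1: p=7
Order: J5 → J2 → J6 → J4 → J3 → J1


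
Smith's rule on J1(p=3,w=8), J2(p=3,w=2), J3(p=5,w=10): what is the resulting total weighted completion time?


WSPT order (by p/w): J1 → J3 → J2
  J1: C=3, w·C=8×3=24
  J3: C=8, w·C=10×8=80
  J2: C=11, w·C=2×11=22
Σ w·C = 126
= 126


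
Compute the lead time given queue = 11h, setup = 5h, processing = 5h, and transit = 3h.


Lead time = queue + setup + processing + transit
= 11 + 5 + 5 + 3
= 24 hours


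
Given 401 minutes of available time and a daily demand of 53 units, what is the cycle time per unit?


Cycle time = available time / demand
= 401 / 53
= 7.57 min/unit


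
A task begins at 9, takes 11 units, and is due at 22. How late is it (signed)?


Completion = 9 + 11 = 20
Lateness = C - d = 20 - 22
= -2


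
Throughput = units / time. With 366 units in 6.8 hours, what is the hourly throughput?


Throughput = units / time
= 366 / 6.8
= 53.8 units/hour


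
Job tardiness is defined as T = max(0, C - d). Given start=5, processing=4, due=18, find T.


Completion = start + processing = 5 + 4 = 9
Tardiness = max(0, C - d) = max(0, 9 - 18)
= max(0, -9)
= 0


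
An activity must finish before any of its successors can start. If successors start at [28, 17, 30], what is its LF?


LF = min of all successor start times
Successors start at: [28, 17, 30]
LF = min(28, 17, 30)
= 17


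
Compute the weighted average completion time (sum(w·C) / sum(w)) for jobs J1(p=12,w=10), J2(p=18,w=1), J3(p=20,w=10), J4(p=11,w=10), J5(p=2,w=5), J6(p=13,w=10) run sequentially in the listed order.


Completion times:
  J1: C=12, w×C=10×12=120
  J2: C=30, w×C=1×30=30
  J3: C=50, w×C=10×50=500
  J4: C=61, w×C=10×61=610
  J5: C=63, w×C=5×63=315
  J6: C=76, w×C=10×76=760
Sum w×C = 2335
Sum w = 46
Weighted avg = 2335/46
= 50.76


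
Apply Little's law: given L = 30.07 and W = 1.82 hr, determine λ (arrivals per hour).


Little's law: L = λW → λ = L / W
= 30.07 / 1.82
= 16.52 per hour


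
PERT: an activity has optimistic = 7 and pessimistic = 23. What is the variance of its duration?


σ² = ((p - o) / 6)² = (p - o)² / 36
= (23 - 7)² / 36
= 16² / 36
= 256 / 36
= 7.1111


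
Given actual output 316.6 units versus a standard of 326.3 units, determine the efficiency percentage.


Efficiency = (actual / standard) × 100
= (316.6 / 326.3) × 100
= 97.0%


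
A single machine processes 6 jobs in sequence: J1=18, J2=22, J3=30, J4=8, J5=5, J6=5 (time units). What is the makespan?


Sequential makespan: sum all processing times
= 18 + 22 + 30 + 8 + 5 + 5
= 88 time units


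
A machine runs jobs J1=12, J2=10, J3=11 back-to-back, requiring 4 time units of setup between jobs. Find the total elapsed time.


Makespan = Σ processing + (n-1) × setup
= (12 + 10 + 11) + (3-1)×4
= 33 + 8
= 41 time units


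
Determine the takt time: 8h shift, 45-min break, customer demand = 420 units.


Available = 8×60 - 45 = 435 min
Takt time = 435 / 420
= 1.04 min/unit


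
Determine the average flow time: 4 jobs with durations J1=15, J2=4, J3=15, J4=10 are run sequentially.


Completion times:
  J1: completes at 15
  J2: completes at 19
  J3: completes at 34
  J4: completes at 44
Sum = 112
Average = 112/4
= 28.00


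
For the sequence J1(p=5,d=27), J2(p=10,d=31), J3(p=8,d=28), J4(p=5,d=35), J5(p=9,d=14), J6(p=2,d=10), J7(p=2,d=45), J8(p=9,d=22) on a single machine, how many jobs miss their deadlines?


Completion vs due date:
  J1: C=5, d=27 → on time
  J2: C=15, d=31 → on time
  J3: C=23, d=28 → on time
  J4: C=28, d=35 → on time
  J5: C=37, d=14 → TARDY
  J6: C=39, d=10 → TARDY
  J7: C=41, d=45 → on time
  J8: C=50, d=22 → TARDY
Tardy jobs: J5, J6, J8
Count = 3


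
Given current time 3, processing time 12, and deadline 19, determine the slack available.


Slack = due - current_time - processing
= 19 - 3 - 12
= 4


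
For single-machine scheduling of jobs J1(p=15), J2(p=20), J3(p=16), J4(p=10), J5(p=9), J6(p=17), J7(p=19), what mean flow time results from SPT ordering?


SPT order: J5 → J4 → J1 → J3 → J6 → J7 → J2
Completion times:
  J5: C=9
  J4: C=19
  J1: C=34
  J3: C=50
  J6: C=67
  J7: C=86
  J2: C=106
Sum = 371, n = 7
Mean flow = 371/7
= 53.00


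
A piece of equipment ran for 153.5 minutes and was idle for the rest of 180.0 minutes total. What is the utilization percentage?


Utilization = busy / total × 100
= 153.5 / 180.0 × 100
= 85.3%


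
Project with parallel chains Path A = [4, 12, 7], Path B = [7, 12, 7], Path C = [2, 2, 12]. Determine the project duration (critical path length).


Path A: 4 + 12 + 7 = 23
Path B: 7 + 12 + 7 = 26
Path C: 2 + 2 + 12 = 16
Critical path = longest = max(23, 26, 16)
= 26 (Path B)


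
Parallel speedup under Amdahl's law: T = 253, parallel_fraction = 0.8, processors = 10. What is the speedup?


Amdahl's law: T_p = T × ((1-p) + p/N)
= 253 × ((1-0.8) + 0.8/10)
= 253 × (0.20 + 0.0800)
= 253 × 0.2800
= 70.84
Speedup = 253/70.84
= 3.57×


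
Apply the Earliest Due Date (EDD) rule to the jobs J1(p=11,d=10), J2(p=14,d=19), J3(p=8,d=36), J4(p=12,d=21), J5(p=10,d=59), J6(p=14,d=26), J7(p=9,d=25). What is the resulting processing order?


EDD: sort by earliest due date
  J1: d=10, p=11
  J2: d=19, p=14
  J4: d=21, p=12
  J7: d=25, p=9
  J6: d=26, p=14
  J3: d=36, p=8
  J5: d=59, p=10
Order: J1 → J2 → J4 → J7 → J6 → J3 → J5


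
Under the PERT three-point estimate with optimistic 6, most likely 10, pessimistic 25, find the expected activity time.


te = (o + 4m + p) / 6
= (6 + 4×10 + 25) / 6
= (6 + 40 + 25) / 6
= 71 / 6
= 11.83


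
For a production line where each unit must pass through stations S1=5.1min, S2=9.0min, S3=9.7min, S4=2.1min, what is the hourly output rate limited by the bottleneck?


Bottleneck = longest station time
Station times: [5.1, 9.0, 9.7, 2.1]
Max = 9.7 min
Rate = 60 / 9.7
= 6.19 units/hour (bottleneck: 9.7min)


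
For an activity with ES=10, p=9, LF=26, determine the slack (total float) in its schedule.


EF = ES + duration = 10 + 9 = 19
LS = LF - duration = 26 - 9 = 17
Total Float = LF - EF = 26 - 19
(or LS - ES = 17 - 10)
= 7


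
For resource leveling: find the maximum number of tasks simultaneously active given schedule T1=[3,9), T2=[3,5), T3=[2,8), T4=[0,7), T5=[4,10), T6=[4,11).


Check each time point for overlaps:
  t=4: 6 tasks active (T1, T2, T3, T4, T5, T6)
Max concurrent = 6


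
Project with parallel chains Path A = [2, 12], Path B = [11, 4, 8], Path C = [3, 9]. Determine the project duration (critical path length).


Path A: 2 + 12 = 14
Path B: 11 + 4 + 8 = 23
Path C: 3 + 9 = 12
Critical path = longest = max(14, 23, 12)
= 23 (Path B)


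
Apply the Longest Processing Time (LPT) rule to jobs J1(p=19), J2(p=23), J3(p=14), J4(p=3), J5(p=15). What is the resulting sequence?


LPT: sort by longest processing time first
  J2: p=23
  J1: p=19
  J5: p=15
  J3: p=14
  J4: p=3
Order: J2 → J1 → J5 → J3 → J4


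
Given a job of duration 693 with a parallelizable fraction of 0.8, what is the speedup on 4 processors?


Amdahl's law: T_p = T × ((1-p) + p/N)
= 693 × ((1-0.8) + 0.8/4)
= 693 × (0.20 + 0.2000)
= 693 × 0.4000
= 277.20
Speedup = 693/277.20
= 2.50×


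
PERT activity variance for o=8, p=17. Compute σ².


σ² = ((p - o) / 6)² = (p - o)² / 36
= (17 - 8)² / 36
= 9² / 36
= 81 / 36
= 2.2500


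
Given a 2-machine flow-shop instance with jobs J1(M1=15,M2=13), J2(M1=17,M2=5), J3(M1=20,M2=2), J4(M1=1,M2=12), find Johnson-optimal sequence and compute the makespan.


Johnson's rule:
Group 1 (M1≤M2, sort by M1): ['J4']
Group 2 (M1>M2, sort desc M2): ['J1', 'J2', 'J3']
Sequence: J4 → J1 → J2 → J3
Makespan calculation:
  J4: M1 done=1, M2 done=13
  J1: M1 done=16, M2 done=29
  J2: M1 done=33, M2 done=38
  J3: M1 done=53, M2 done=55
= Sequence: J4 → J1 → J2 → J3, Makespan: 55


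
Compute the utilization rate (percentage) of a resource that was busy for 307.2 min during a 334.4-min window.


Utilization = busy / total × 100
= 307.2 / 334.4 × 100
= 91.9%


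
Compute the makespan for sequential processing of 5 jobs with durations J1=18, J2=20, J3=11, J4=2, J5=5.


Sequential makespan: sum all processing times
= 18 + 20 + 11 + 2 + 5
= 56 time units


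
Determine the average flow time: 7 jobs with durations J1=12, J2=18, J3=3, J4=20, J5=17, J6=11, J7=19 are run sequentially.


Completion times:
  J1: completes at 12
  J2: completes at 30
  J3: completes at 33
  J4: completes at 53
  J5: completes at 70
  J6: completes at 81
  J7: completes at 100
Sum = 379
Average = 379/7
= 54.14


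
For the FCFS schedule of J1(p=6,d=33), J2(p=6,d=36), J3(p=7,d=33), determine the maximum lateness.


Lateness per job (L = C - d):
  J1: C=6, d=33, L=-27
  J2: C=12, d=36, L=-24
  J3: C=19, d=33, L=-14
Lmax = max(-27, -24, -14)
= -14


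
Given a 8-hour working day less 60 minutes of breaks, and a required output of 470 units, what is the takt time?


Available = 8×60 - 60 = 420 min
Takt time = 420 / 470
= 0.89 min/unit


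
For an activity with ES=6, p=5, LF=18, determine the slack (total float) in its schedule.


EF = ES + duration = 6 + 5 = 11
LS = LF - duration = 18 - 5 = 13
Total Float = LF - EF = 18 - 11
(or LS - ES = 13 - 6)
= 7


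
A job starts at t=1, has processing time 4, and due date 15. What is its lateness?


Completion = 1 + 4 = 5
Lateness = C - d = 5 - 15
= -10


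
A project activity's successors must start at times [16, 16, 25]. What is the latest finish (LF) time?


LF = min of all successor start times
Successors start at: [16, 16, 25]
LF = min(16, 16, 25)
= 16


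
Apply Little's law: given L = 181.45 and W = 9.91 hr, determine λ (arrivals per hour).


Little's law: L = λW → λ = L / W
= 181.45 / 9.91
= 18.31 per hour


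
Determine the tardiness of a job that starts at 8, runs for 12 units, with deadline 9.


Completion = start + processing = 8 + 12 = 20
Tardiness = max(0, C - d) = max(0, 20 - 9)
= max(0, 11)
= 11


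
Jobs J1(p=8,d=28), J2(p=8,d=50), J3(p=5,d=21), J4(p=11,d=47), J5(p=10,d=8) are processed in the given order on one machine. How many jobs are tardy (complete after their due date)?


Completion vs due date:
  J1: C=8, d=28 → on time
  J2: C=16, d=50 → on time
  J3: C=21, d=21 → on time
  J4: C=32, d=47 → on time
  J5: C=42, d=8 → TARDY
Tardy jobs: J5
Count = 1


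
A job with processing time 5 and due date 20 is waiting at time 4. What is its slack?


Slack = due - current_time - processing
= 20 - 4 - 5
= 11


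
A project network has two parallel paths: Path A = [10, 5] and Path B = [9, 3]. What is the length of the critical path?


Path A: 10 + 5 = 15
Path B: 9 + 3 = 12
Critical path = longest = max(15, 12)
= 15 (Path A)


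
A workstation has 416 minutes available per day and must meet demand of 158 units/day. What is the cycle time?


Cycle time = available time / demand
= 416 / 158
= 2.63 min/unit


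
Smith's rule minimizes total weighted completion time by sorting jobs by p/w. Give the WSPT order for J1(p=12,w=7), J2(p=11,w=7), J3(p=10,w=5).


WSPT (Smith's rule): sort by p/w ascending
  J2: p/w = 11/7 = 1.571
  J1: p/w = 12/7 = 1.714
  J3: p/w = 10/5 = 2.000
Order: J2 → J1 → J3


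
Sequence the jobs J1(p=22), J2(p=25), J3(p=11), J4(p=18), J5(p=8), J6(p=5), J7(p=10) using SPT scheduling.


SPT: sort by shortest processing time
  J6: p=5
  J5: p=8
  J7: p=10
  J3: p=11
  J4: p=18
  J1: p=22
  J2: p=25
Order: J6 → J5 → J7 → J3 → J4 → J1 → J2


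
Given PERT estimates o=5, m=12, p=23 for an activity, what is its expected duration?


te = (o + 4m + p) / 6
= (5 + 4×12 + 23) / 6
= (5 + 48 + 23) / 6
= 76 / 6
= 12.67


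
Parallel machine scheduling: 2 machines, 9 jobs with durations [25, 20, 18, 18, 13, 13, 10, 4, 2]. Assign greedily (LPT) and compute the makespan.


Jobs (LPT sorted): [25, 20, 18, 18, 13, 13, 10, 4, 2]
Machines: 2
  J=25 → Machine 1 (load: 0+25=25)
  J=20 → Machine 2 (load: 0+20=20)
  J=18 → Machine 2 (load: 20+18=38)
  J=18 → Machine 1 (load: 25+18=43)
  J=13 → Machine 2 (load: 38+13=51)
  J=13 → Machine 1 (load: 43+13=56)
  J=10 → Machine 2 (load: 51+10=61)
  J=4 → Machine 1 (load: 56+4=60)
  J=2 → Machine 1 (load: 60+2=62)
Machine loads: [62, 61]
Makespan = max = 62 time units


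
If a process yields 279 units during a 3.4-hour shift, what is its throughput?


Throughput = units / time
= 279 / 3.4
= 82.1 units/hour


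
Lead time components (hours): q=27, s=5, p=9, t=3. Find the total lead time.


Lead time = queue + setup + processing + transit
= 27 + 5 + 9 + 3
= 44 hours


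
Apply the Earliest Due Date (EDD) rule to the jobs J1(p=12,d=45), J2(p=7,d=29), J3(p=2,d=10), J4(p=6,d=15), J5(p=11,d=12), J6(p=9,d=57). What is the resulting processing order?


EDD: sort by earliest due date
  J3: d=10, p=2
  J5: d=12, p=11
  J4: d=15, p=6
  J2: d=29, p=7
  J1: d=45, p=12
  J6: d=57, p=9
Order: J3 → J5 → J4 → J2 → J1 → J6


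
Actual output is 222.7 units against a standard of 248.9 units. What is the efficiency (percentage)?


Efficiency = (actual / standard) × 100
= (222.7 / 248.9) × 100
= 89.5%


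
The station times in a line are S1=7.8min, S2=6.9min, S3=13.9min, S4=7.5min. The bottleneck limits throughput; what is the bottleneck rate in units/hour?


Bottleneck = longest station time
Station times: [7.8, 6.9, 13.9, 7.5]
Max = 13.9 min
Rate = 60 / 13.9
= 4.32 units/hour (bottleneck: 13.9min)


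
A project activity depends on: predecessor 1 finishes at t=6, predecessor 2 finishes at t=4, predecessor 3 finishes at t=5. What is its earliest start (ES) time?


ES = max of all predecessor completion times
Predecessors: [6, 4, 5]
ES = max(6, 4, 5)
= 6


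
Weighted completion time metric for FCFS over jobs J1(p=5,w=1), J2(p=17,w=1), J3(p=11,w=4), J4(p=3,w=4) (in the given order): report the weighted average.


Completion times:
  J1: C=5, w×C=1×5=5
  J2: C=22, w×C=1×22=22
  J3: C=33, w×C=4×33=132
  J4: C=36, w×C=4×36=144
Sum w×C = 303
Sum w = 10
Weighted avg = 303/10
= 30.30


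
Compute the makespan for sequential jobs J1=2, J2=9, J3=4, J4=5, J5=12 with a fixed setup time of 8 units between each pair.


Makespan = Σ processing + (n-1) × setup
= (2 + 9 + 4 + 5 + 12) + (5-1)×8
= 32 + 32
= 64 time units


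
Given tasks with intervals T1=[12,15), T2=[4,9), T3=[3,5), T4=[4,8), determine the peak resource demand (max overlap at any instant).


Check each time point for overlaps:
  t=4: 3 tasks active (T2, T3, T4)
Max concurrent = 3


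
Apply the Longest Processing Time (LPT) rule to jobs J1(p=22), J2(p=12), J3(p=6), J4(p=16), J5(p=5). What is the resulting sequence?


LPT: sort by longest processing time first
  J1: p=22
  J4: p=16
  J2: p=12
  J3: p=6
  J5: p=5
Order: J1 → J4 → J2 → J3 → J5


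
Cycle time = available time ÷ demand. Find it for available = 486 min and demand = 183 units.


Cycle time = available time / demand
= 486 / 183
= 2.66 min/unit


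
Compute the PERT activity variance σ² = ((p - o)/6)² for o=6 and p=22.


σ² = ((p - o) / 6)² = (p - o)² / 36
= (22 - 6)² / 36
= 16² / 36
= 256 / 36
= 7.1111


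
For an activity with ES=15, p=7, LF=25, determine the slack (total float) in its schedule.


EF = ES + duration = 15 + 7 = 22
LS = LF - duration = 25 - 7 = 18
Total Float = LF - EF = 25 - 22
(or LS - ES = 18 - 15)
= 3


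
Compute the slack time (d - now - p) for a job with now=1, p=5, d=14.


Slack = due - current_time - processing
= 14 - 1 - 5
= 8


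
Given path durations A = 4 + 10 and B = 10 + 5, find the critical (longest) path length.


Path A: 4 + 10 = 14
Path B: 10 + 5 = 15
Critical path = longest = max(14, 15)
= 15 (Path B)


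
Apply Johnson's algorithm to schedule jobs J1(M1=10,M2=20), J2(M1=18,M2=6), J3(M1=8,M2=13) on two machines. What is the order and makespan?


Johnson's rule:
Group 1 (M1≤M2, sort by M1): ['J3', 'J1']
Group 2 (M1>M2, sort desc M2): ['J2']
Sequence: J3 → J1 → J2
Makespan calculation:
  J3: M1 done=8, M2 done=21
  J1: M1 done=18, M2 done=41
  J2: M1 done=36, M2 done=47
= Sequence: J3 → J1 → J2, Makespan: 47


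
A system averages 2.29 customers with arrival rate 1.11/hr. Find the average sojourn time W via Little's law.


Little's law: L = λW → W = L / λ
= 2.29 / 1.11
= 2.06 hours


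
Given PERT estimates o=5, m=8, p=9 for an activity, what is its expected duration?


te = (o + 4m + p) / 6
= (5 + 4×8 + 9) / 6
= (5 + 32 + 9) / 6
= 46 / 6
= 7.67


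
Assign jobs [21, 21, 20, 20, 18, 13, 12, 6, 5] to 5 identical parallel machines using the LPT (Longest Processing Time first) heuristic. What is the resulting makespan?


Jobs (LPT sorted): [21, 21, 20, 20, 18, 13, 12, 6, 5]
Machines: 5
  J=21 → Machine 1 (load: 0+21=21)
  J=21 → Machine 2 (load: 0+21=21)
  J=20 → Machine 3 (load: 0+20=20)
  J=20 → Machine 4 (load: 0+20=20)
  J=18 → Machine 5 (load: 0+18=18)
  J=13 → Machine 5 (load: 18+13=31)
  J=12 → Machine 3 (load: 20+12=32)
  J=6 → Machine 4 (load: 20+6=26)
  J=5 → Machine 1 (load: 21+5=26)
Machine loads: [26, 21, 32, 26, 31]
Makespan = max = 32 time units


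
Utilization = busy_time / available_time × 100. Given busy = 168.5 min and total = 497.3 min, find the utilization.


Utilization = busy / total × 100
= 168.5 / 497.3 × 100
= 33.9%


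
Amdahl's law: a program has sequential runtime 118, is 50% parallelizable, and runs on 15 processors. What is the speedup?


Amdahl's law: T_p = T × ((1-p) + p/N)
= 118 × ((1-0.5) + 0.5/15)
= 118 × (0.50 + 0.0333)
= 118 × 0.5333
= 62.93
Speedup = 118/62.93
= 1.88×


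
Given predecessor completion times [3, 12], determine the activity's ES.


ES = max of all predecessor completion times
Predecessors: [3, 12]
ES = max(3, 12)
= 12


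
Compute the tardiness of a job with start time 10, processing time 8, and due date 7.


Completion = start + processing = 10 + 8 = 18
Tardiness = max(0, C - d) = max(0, 18 - 7)
= max(0, 11)
= 11


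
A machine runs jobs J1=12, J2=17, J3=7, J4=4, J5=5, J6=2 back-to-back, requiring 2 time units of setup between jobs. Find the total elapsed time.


Makespan = Σ processing + (n-1) × setup
= (12 + 17 + 7 + 4 + 5 + 2) + (6-1)×2
= 47 + 10
= 57 time units


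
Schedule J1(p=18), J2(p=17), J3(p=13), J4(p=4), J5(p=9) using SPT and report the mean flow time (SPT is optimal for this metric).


SPT order: J4 → J5 → J3 → J2 → J1
Completion times:
  J4: C=4
  J5: C=13
  J3: C=26
  J2: C=43
  J1: C=61
Sum = 147, n = 5
Mean flow = 147/5
= 29.40


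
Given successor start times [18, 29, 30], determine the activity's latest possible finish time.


LF = min of all successor start times
Successors start at: [18, 29, 30]
LF = min(18, 29, 30)
= 18


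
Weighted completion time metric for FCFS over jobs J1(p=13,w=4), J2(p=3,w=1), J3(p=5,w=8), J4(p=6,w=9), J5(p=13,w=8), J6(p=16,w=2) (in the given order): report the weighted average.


Completion times:
  J1: C=13, w×C=4×13=52
  J2: C=16, w×C=1×16=16
  J3: C=21, w×C=8×21=168
  J4: C=27, w×C=9×27=243
  J5: C=40, w×C=8×40=320
  J6: C=56, w×C=2×56=112
Sum w×C = 911
Sum w = 32
Weighted avg = 911/32
= 28.47


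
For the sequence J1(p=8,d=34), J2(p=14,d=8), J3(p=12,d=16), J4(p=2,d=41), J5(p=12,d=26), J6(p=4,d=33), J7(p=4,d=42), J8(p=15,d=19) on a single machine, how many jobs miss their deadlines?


Completion vs due date:
  J1: C=8, d=34 → on time
  J2: C=22, d=8 → TARDY
  J3: C=34, d=16 → TARDY
  J4: C=36, d=41 → on time
  J5: C=48, d=26 → TARDY
  J6: C=52, d=33 → TARDY
  J7: C=56, d=42 → TARDY
  J8: C=71, d=19 → TARDY
Tardy jobs: J2, J3, J5, J6, J7, J8
Count = 6


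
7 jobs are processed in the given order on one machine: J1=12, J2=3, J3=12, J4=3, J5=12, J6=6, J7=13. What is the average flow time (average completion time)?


Completion times:
  J1: completes at 12
  J2: completes at 15
  J3: completes at 27
  J4: completes at 30
  J5: completes at 42
  J6: completes at 48
  J7: completes at 61
Sum = 235
Average = 235/7
= 33.57


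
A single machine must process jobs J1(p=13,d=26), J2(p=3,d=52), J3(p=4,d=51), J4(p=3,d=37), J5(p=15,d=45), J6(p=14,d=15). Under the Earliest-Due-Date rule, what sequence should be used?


EDD: sort by earliest due date
  J6: d=15, p=14
  J1: d=26, p=13
  J4: d=37, p=3
  J5: d=45, p=15
  J3: d=51, p=4
  J2: d=52, p=3
Order: J6 → J1 → J4 → J5 → J3 → J2


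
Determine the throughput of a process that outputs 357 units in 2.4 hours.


Throughput = units / time
= 357 / 2.4
= 148.8 units/hour


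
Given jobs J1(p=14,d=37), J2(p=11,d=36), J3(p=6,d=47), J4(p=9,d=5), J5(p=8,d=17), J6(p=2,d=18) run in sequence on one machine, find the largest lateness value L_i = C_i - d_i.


Lateness per job (L = C - d):
  J1: C=14, d=37, L=-23
  J2: C=25, d=36, L=-11
  J3: C=31, d=47, L=-16
  J4: C=40, d=5, L=35
  J5: C=48, d=17, L=31
  J6: C=50, d=18, L=32
Lmax = max(-23, -11, -16, 35, 31, 32)
= 35


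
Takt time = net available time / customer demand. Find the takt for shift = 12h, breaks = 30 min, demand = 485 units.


Available = 12×60 - 30 = 690 min
Takt time = 690 / 485
= 1.42 min/unit


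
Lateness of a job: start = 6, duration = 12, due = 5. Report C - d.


Completion = 6 + 12 = 18
Lateness = C - d = 18 - 5
= 13


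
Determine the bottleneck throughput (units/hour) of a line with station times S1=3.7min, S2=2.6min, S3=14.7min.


Bottleneck = longest station time
Station times: [3.7, 2.6, 14.7]
Max = 14.7 min
Rate = 60 / 14.7
= 4.08 units/hour (bottleneck: 14.7min)


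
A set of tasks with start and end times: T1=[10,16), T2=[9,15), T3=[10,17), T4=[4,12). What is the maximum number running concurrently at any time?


Check each time point for overlaps:
  t=10: 4 tasks active (T1, T2, T3, T4)
Max concurrent = 4


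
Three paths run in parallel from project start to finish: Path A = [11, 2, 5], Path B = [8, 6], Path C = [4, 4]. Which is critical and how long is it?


Path A: 11 + 2 + 5 = 18
Path B: 8 + 6 = 14
Path C: 4 + 4 = 8
Critical path = longest = max(18, 14, 8)
= 18 (Path A)


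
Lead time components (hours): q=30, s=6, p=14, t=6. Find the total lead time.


Lead time = queue + setup + processing + transit
= 30 + 6 + 14 + 6
= 56 hours


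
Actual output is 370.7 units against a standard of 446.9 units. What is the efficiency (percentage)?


Efficiency = (actual / standard) × 100
= (370.7 / 446.9) × 100
= 82.9%


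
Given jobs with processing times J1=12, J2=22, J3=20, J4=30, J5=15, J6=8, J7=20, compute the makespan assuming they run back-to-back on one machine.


Sequential makespan: sum all processing times
= 12 + 22 + 20 + 30 + 15 + 8 + 20
= 127 time units


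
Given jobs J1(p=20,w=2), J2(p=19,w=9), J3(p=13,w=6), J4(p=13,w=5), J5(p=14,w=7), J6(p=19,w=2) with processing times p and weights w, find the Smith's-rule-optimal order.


WSPT (Smith's rule): sort by p/w ascending
  J5: p/w = 14/7 = 2.000
  J2: p/w = 19/9 = 2.111
  J3: p/w = 13/6 = 2.167
  J4: p/w = 13/5 = 2.600
  J6: p/w = 19/2 = 9.500
  J1: p/w = 20/2 = 10.000
Order: J5 → J2 → J3 → J4 → J6 → J1


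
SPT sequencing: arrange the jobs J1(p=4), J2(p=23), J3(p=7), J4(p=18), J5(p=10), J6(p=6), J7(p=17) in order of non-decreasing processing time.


SPT: sort by shortest processing time
  J1: p=4
  J6: p=6
  J3: p=7
  J5: p=10
  J7: p=17
  J4: p=18
  J2: p=23
Order: J1 → J6 → J3 → J5 → J7 → J4 → J2


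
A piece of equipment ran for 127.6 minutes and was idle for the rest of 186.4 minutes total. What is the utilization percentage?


Utilization = busy / total × 100
= 127.6 / 186.4 × 100
= 68.5%


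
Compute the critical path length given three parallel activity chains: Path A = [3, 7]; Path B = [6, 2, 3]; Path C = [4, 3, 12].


Path A: 3 + 7 = 10
Path B: 6 + 2 + 3 = 11
Path C: 4 + 3 + 12 = 19
Critical path = longest = max(10, 11, 19)
= 19 (Path C)


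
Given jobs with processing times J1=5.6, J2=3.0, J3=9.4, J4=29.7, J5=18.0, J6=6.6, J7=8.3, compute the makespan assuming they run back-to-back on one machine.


Sequential makespan: sum all processing times
= 5.6 + 3.0 + 9.4 + 29.7 + 18.0 + 6.6 + 8.3
= 80.6 time units


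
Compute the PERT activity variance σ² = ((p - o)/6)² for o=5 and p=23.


σ² = ((p - o) / 6)² = (p - o)² / 36
= (23 - 5)² / 36
= 18² / 36
= 324 / 36
= 9.0000


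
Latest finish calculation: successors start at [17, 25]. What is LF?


LF = min of all successor start times
Successors start at: [17, 25]
LF = min(17, 25)
= 17


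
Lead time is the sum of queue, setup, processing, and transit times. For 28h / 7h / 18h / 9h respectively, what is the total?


Lead time = queue + setup + processing + transit
= 28 + 7 + 18 + 9
= 62 hours


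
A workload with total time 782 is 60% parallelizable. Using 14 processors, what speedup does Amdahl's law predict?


Amdahl's law: T_p = T × ((1-p) + p/N)
= 782 × ((1-0.6) + 0.6/14)
= 782 × (0.40 + 0.0429)
= 782 × 0.4429
= 346.31
Speedup = 782/346.31
= 2.26×


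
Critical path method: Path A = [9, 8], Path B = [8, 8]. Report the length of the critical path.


Path A: 9 + 8 = 17
Path B: 8 + 8 = 16
Critical path = longest = max(17, 16)
= 17 (Path A)


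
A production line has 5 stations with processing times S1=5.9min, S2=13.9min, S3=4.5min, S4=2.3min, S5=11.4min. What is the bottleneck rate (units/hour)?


Bottleneck = longest station time
Station times: [5.9, 13.9, 4.5, 2.3, 11.4]
Max = 13.9 min
Rate = 60 / 13.9
= 4.32 units/hour (bottleneck: 13.9min)


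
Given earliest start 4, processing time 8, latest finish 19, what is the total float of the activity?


EF = ES + duration = 4 + 8 = 12
LS = LF - duration = 19 - 8 = 11
Total Float = LF - EF = 19 - 12
(or LS - ES = 11 - 4)
= 7


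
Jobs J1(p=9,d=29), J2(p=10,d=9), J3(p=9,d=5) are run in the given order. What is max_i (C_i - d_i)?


Lateness per job (L = C - d):
  J1: C=9, d=29, L=-20
  J2: C=19, d=9, L=10
  J3: C=28, d=5, L=23
Lmax = max(-20, 10, 23)
= 23


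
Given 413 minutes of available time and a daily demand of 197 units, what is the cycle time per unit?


Cycle time = available time / demand
= 413 / 197
= 2.10 min/unit


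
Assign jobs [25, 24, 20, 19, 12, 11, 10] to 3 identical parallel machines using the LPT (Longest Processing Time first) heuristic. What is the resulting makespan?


Jobs (LPT sorted): [25, 24, 20, 19, 12, 11, 10]
Machines: 3
  J=25 → Machine 1 (load: 0+25=25)
  J=24 → Machine 2 (load: 0+24=24)
  J=20 → Machine 3 (load: 0+20=20)
  J=19 → Machine 3 (load: 20+19=39)
  J=12 → Machine 2 (load: 24+12=36)
  J=11 → Machine 1 (load: 25+11=36)
  J=10 → Machine 1 (load: 36+10=46)
Machine loads: [46, 36, 39]
Makespan = max = 46 time units


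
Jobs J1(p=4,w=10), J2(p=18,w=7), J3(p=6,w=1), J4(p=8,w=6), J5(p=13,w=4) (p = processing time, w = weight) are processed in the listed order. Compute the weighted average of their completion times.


Completion times:
  J1: C=4, w×C=10×4=40
  J2: C=22, w×C=7×22=154
  J3: C=28, w×C=1×28=28
  J4: C=36, w×C=6×36=216
  J5: C=49, w×C=4×49=196
Sum w×C = 634
Sum w = 28
Weighted avg = 634/28
= 22.64


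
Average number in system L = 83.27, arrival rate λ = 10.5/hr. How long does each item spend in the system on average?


Little's law: L = λW → W = L / λ
= 83.27 / 10.5
= 7.93 hours


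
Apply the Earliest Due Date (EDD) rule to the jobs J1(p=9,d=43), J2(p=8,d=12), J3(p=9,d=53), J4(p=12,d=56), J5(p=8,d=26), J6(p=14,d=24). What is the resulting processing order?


EDD: sort by earliest due date
  J2: d=12, p=8
  J6: d=24, p=14
  J5: d=26, p=8
  J1: d=43, p=9
  J3: d=53, p=9
  J4: d=56, p=12
Order: J2 → J6 → J5 → J1 → J3 → J4


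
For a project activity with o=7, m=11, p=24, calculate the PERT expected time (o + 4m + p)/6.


te = (o + 4m + p) / 6
= (7 + 4×11 + 24) / 6
= (7 + 44 + 24) / 6
= 75 / 6
= 12.50


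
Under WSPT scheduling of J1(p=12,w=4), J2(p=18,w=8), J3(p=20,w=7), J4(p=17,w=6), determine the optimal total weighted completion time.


WSPT order (by p/w): J2 → J4 → J3 → J1
  J2: C=18, w·C=8×18=144
  J4: C=35, w·C=6×35=210
  J3: C=55, w·C=7×55=385
  J1: C=67, w·C=4×67=268
Σ w·C = 1007
= 1007


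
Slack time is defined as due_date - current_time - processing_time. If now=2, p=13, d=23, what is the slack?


Slack = due - current_time - processing
= 23 - 2 - 13
= 8


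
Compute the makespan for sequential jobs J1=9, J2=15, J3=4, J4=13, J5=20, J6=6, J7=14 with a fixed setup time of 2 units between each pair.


Makespan = Σ processing + (n-1) × setup
= (9 + 15 + 4 + 13 + 20 + 6 + 14) + (7-1)×2
= 81 + 12
= 93 time units


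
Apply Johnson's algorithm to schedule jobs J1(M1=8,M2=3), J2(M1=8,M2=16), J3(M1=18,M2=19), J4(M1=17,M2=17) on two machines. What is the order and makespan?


Johnson's rule:
Group 1 (M1≤M2, sort by M1): ['J2', 'J4', 'J3']
Group 2 (M1>M2, sort desc M2): ['J1']
Sequence: J2 → J4 → J3 → J1
Makespan calculation:
  J2: M1 done=8, M2 done=24
  J4: M1 done=25, M2 done=42
  J3: M1 done=43, M2 done=62
  J1: M1 done=51, M2 done=65
= Sequence: J2 → J4 → J3 → J1, Makespan: 65


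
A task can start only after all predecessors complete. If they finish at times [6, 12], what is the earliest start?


ES = max of all predecessor completion times
Predecessors: [6, 12]
ES = max(6, 12)
= 12
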